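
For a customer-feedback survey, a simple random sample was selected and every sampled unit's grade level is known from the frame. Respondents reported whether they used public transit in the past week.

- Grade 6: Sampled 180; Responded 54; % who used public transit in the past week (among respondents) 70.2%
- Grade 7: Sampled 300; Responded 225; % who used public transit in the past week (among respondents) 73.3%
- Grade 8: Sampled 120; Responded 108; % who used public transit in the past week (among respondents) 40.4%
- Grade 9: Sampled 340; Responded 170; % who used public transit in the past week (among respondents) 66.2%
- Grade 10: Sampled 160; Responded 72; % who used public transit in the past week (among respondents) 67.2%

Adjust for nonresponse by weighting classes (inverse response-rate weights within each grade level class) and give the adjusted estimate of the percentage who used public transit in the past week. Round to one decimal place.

Response rates by class: Grade 6 54/180 = 30%, Grade 7 225/300 = 75%, Grade 8 108/120 = 90%, Grade 9 170/340 = 50%, Grade 10 72/160 = 45%.
With weight = n_sampled/n_responded per class, the weighted class total is n_sampled:
  Grade 6: 180 × 70.2 = 12,636
  Grade 7: 300 × 73.3 = 21,990
  Grade 8: 120 × 40.4 = 4848
  Grade 9: 340 × 66.2 = 22,508
  Grade 10: 160 × 67.2 = 10,752
Adjusted estimate = 72,734 / 1,100 = 66.1218 → 66.1%.

66.1%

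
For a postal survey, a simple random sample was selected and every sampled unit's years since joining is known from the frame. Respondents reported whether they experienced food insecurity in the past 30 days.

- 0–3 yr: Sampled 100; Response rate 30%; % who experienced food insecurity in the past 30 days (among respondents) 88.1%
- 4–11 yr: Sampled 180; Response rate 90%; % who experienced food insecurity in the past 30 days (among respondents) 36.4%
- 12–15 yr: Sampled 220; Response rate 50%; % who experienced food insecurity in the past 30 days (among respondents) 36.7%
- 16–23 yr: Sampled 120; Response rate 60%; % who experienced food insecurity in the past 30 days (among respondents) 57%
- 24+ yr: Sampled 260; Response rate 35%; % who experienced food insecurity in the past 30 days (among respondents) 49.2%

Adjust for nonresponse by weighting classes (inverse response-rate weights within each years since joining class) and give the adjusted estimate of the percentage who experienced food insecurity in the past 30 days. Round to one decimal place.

48.9%

Inverse-response-rate weighting restores each class to its sampled count, so class totals weight by n_sampled:
  0–3 yr: 100 × 88.1 = 8810
  4–11 yr: 180 × 36.4 = 6552
  12–15 yr: 220 × 36.7 = 8074
  16–23 yr: 120 × 57 = 6840
  24+ yr: 260 × 49.2 = 12,792
Adjusted estimate = 43,068 / 880 = 48.9409 → 48.9%.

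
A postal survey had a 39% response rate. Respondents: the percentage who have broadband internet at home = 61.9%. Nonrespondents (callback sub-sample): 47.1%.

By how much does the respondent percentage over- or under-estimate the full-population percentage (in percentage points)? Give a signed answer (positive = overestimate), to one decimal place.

Nonresponse fraction = 1 − 0.39 = 0.61.
Bias = (nonresponse fraction) × (respondent percentage − nonrespondent percentage)
     = 0.61 × (61.9 − 47.1) = 0.61 × 14.8 = 9.028.

+9.0 percentage points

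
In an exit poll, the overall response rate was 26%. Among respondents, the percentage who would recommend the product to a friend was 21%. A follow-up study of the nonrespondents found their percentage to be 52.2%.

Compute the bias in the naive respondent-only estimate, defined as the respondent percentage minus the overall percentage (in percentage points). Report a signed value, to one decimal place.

Nonresponse fraction = 1 − 0.26 = 0.74.
Bias = (nonresponse fraction) × (respondent percentage − nonrespondent percentage)
     = 0.74 × (21 − 52.2) = 0.74 × -31.2 = -23.088.

-23.1 percentage points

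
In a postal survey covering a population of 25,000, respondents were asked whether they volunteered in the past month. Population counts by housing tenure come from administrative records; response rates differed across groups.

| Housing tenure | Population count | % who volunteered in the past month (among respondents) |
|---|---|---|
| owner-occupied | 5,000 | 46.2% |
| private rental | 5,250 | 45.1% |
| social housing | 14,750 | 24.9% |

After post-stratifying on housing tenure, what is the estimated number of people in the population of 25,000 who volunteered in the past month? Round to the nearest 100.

Estimated count per cell = population count × respondent percentage:
  owner-occupied: 5,000 × 46.2% = 2310
  private rental: 5,250 × 45.1% = 2367.75
  social housing: 14,750 × 24.9% = 3672.75
Estimated total = 8350.5 → 8,400.

8,400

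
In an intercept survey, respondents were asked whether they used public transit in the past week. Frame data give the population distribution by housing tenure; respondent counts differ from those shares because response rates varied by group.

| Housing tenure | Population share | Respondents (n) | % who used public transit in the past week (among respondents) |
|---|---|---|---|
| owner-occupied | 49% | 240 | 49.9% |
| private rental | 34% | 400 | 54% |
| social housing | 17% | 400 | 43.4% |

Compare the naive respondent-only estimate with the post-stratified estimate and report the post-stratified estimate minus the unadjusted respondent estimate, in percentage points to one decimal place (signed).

Naive respondent-only estimate (weights = respondent counts):
  (240/1040)×49.9 + (400/1040)×54 + (400/1040)×43.4 = 48.9769%
Post-stratified estimate weights by population shares:
  0.49×49.9 + 0.34×54 + 0.17×43.4 = 50.189%
Difference = 50.189 − 48.9769 = 1.2121 pp.

+1.2 percentage points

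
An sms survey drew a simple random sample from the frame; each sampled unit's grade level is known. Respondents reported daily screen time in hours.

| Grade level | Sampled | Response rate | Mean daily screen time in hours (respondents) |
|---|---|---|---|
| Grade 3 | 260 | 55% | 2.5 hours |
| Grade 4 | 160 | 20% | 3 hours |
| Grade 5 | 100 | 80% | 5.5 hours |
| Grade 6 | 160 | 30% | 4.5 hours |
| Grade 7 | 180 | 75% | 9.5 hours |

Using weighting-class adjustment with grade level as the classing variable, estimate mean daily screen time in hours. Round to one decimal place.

4.8

Inverse-response-rate weighting restores each class to its sampled count, so class totals weight by n_sampled:
  Grade 3: 260 × 2.5 = 650
  Grade 4: 160 × 3 = 480
  Grade 5: 100 × 5.5 = 550
  Grade 6: 160 × 4.5 = 720
  Grade 7: 180 × 9.5 = 1710
Adjusted estimate = 4110 / 860 = 4.77907 → 4.8.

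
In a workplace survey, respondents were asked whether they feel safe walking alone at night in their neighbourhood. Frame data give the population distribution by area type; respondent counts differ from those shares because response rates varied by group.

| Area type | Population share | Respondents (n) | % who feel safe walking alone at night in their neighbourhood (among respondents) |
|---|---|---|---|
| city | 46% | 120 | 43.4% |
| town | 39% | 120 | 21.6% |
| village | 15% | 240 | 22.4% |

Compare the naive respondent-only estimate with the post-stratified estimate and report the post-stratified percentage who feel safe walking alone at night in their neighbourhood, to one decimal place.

Unadjusted (pooled respondent) estimate weights by respondent counts:
  (120/480)×43.4 + (120/480)×21.6 + (240/480)×22.4 = 27.45%
Post-stratifying to population shares instead:
  0.46×43.4 + 0.39×21.6 + 0.15×22.4 = 31.748%

31.7%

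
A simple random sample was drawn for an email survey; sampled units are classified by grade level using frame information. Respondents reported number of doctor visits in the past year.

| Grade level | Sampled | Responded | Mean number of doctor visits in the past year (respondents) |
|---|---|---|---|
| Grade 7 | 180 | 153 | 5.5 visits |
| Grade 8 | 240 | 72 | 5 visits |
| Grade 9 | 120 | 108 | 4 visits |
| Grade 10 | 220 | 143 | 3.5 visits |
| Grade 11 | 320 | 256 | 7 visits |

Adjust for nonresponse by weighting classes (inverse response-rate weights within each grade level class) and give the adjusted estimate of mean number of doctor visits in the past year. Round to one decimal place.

5.3

Response rates by class: Grade 7 153/180 = 85%, Grade 8 72/240 = 30%, Grade 9 108/120 = 90%, Grade 10 143/220 = 65%, Grade 11 256/320 = 80%.
Each respondent's weight = sampled/responded in their class; summing within a class gives n_sampled, so:
  Grade 7: 180 × 5.5 = 990
  Grade 8: 240 × 5 = 1200
  Grade 9: 120 × 4 = 480
  Grade 10: 220 × 3.5 = 770
  Grade 11: 320 × 7 = 2240
Adjusted estimate = 5680 / 1,080 = 5.25926 → 5.3.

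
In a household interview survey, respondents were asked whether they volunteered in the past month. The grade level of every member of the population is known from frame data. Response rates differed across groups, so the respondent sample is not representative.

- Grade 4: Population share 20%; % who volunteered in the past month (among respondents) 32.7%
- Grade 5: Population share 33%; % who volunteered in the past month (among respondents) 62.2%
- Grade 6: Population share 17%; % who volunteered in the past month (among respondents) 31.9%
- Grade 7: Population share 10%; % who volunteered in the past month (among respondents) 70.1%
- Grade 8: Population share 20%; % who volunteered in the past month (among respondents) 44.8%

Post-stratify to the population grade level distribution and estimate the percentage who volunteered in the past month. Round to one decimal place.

48.5%

Reweight to the known grade level distribution:
  Grade 4: 0.2 × 32.7 = 6.54
  Grade 5: 0.33 × 62.2 = 20.526
  Grade 6: 0.17 × 31.9 = 5.423
  Grade 7: 0.1 × 70.1 = 7.01
  Grade 8: 0.2 × 44.8 = 8.96
Post-stratified estimate = 48.459 → 48.5%.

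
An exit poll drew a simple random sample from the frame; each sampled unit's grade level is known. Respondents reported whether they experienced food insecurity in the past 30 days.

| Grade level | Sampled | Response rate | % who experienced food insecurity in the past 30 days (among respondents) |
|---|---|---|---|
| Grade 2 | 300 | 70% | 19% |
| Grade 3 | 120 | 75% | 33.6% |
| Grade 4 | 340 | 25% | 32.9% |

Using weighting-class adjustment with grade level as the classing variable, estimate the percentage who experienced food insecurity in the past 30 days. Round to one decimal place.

Weighting each respondent by the inverse class response rate inflates each class back to its sampled size, so the class weight is n_sampled:
  Grade 2: 300 × 19 = 5700
  Grade 3: 120 × 33.6 = 4032
  Grade 4: 340 × 32.9 = 11,186
Adjusted estimate = 20,918 / 760 = 27.5237 → 27.5%.

27.5%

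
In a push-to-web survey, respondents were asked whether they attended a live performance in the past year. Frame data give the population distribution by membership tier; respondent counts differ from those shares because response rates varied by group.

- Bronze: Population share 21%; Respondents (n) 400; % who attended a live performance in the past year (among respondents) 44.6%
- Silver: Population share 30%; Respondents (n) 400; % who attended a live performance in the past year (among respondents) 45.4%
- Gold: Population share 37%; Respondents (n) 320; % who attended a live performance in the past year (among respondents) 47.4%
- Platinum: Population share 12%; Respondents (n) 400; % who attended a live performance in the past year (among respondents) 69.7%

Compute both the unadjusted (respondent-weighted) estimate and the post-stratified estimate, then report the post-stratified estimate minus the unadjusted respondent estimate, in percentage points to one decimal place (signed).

-3.1 percentage points

Naive respondent-only estimate (weights = respondent counts):
  (400/1520)×44.6 + (400/1520)×45.4 + (320/1520)×47.4 + (400/1520)×69.7 = 52.0053%
Post-stratifying to population shares instead:
  0.21×44.6 + 0.3×45.4 + 0.37×47.4 + 0.12×69.7 = 48.888%
Difference = 48.888 − 52.0053 = -3.1173 pp.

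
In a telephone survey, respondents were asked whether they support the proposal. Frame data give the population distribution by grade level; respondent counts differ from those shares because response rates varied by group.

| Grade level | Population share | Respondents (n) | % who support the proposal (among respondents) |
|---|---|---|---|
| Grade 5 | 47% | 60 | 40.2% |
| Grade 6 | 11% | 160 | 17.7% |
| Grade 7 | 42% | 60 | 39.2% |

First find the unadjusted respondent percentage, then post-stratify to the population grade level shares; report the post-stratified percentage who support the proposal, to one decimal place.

Without adjustment, the pooled respondent share is:
  (60/280)×40.2 + (160/280)×17.7 + (60/280)×39.2 = 27.1286%
Post-stratified estimate weights by population shares:
  0.47×40.2 + 0.11×17.7 + 0.42×39.2 = 37.305%

37.3%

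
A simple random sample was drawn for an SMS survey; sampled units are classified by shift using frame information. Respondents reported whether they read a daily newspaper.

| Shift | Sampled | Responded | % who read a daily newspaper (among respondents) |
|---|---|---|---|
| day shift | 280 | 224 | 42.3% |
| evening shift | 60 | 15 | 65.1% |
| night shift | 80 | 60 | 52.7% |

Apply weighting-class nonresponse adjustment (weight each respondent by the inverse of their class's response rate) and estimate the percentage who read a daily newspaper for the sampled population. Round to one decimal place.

47.5%

Response rates by class: day shift 224/280 = 80%, evening shift 15/60 = 25%, night shift 60/80 = 75%.
Inverse-response-rate weighting restores each class to its sampled count, so class totals weight by n_sampled:
  day shift: 280 × 42.3 = 11,844
  evening shift: 60 × 65.1 = 3906
  night shift: 80 × 52.7 = 4216
Adjusted estimate = 19,966 / 420 = 47.5381 → 47.5%.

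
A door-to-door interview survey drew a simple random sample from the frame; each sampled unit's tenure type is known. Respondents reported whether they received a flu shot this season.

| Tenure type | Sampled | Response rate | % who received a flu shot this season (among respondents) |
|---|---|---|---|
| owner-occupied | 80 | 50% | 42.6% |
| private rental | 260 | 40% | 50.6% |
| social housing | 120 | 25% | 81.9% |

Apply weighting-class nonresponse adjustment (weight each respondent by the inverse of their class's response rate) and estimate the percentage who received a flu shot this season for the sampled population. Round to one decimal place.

Each respondent's weight = sampled/responded in their class; summing within a class gives n_sampled, so:
  owner-occupied: 80 × 42.6 = 3408
  private rental: 260 × 50.6 = 13,156
  social housing: 120 × 81.9 = 9828
Adjusted estimate = 26,392 / 460 = 57.3739 → 57.4%.

57.4%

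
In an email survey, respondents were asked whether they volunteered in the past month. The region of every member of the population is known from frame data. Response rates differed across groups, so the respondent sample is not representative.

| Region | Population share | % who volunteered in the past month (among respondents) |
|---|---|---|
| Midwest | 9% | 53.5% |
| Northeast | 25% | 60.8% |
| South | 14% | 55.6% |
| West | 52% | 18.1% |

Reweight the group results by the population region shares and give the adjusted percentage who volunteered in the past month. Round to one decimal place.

Each cell contributes population-share × respondent value:
  Midwest: 0.09 × 53.5 = 4.815
  Northeast: 0.25 × 60.8 = 15.2
  South: 0.14 × 55.6 = 7.784
  West: 0.52 × 18.1 = 9.412
Post-stratified estimate = 37.211 → 37.2%.

37.2%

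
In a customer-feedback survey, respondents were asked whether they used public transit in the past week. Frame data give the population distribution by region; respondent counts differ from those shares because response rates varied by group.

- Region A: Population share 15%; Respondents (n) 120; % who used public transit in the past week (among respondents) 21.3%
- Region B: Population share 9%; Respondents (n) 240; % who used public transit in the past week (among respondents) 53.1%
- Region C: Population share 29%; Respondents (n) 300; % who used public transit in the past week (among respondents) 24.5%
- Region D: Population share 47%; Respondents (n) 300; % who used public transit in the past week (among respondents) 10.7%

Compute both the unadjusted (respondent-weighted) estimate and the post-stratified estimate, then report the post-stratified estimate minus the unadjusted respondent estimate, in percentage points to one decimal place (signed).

-6.8 percentage points

Naive respondent-only estimate (weights = respondent counts):
  (120/960)×21.3 + (240/960)×53.1 + (300/960)×24.5 + (300/960)×10.7 = 26.9375%
Reweighting by population region shares:
  0.15×21.3 + 0.09×53.1 + 0.29×24.5 + 0.47×10.7 = 20.108%
Difference = 20.108 − 26.9375 = -6.8295 pp.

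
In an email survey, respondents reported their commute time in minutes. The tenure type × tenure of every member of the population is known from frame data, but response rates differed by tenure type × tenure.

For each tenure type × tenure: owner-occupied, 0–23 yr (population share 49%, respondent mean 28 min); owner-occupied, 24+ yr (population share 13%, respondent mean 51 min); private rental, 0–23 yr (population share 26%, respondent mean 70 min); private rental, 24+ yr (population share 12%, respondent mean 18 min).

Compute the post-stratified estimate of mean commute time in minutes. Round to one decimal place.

40.7

Post-stratification weights by population share, not respondent share:
  owner-occupied, 0–23 yr: 0.49 × 28 = 13.72
  owner-occupied, 24+ yr: 0.13 × 51 = 6.63
  private rental, 0–23 yr: 0.26 × 70 = 18.2
  private rental, 24+ yr: 0.12 × 18 = 2.16
Post-stratified estimate = 40.71 → 40.7.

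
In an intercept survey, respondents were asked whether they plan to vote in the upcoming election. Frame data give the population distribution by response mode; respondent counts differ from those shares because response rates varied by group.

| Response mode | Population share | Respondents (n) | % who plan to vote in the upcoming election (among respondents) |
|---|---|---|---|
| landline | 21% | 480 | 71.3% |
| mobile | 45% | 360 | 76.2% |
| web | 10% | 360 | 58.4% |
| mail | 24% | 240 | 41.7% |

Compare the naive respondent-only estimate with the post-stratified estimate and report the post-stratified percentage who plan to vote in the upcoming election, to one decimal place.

Naive respondent-only estimate (weights = respondent counts):
  (480/1440)×71.3 + (360/1440)×76.2 + (360/1440)×58.4 + (240/1440)×41.7 = 64.3667%
Reweighting by population response mode shares:
  0.21×71.3 + 0.45×76.2 + 0.1×58.4 + 0.24×41.7 = 65.111%

65.1%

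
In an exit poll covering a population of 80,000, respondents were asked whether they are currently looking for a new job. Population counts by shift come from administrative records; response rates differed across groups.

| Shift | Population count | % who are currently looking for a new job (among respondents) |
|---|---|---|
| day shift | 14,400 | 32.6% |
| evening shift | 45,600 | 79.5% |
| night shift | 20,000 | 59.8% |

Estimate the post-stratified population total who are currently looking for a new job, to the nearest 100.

52,900

Each cell contributes its population count × the respondent rate:
  day shift: 14,400 × 32.6% = 4694.4
  evening shift: 45,600 × 79.5% = 36,252
  night shift: 20,000 × 59.8% = 11,960
Estimated total = 52906.4 → 52,900.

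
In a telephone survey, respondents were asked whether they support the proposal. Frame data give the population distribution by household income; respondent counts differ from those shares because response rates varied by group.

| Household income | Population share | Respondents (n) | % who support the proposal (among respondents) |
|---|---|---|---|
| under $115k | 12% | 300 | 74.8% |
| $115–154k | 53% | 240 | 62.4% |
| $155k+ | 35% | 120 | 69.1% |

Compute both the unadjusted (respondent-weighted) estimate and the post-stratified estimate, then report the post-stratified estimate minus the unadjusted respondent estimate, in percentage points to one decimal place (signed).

Without adjustment, the pooled respondent share is:
  (300/660)×74.8 + (240/660)×62.4 + (120/660)×69.1 = 69.2545%
Post-stratified estimate weights by population shares:
  0.12×74.8 + 0.53×62.4 + 0.35×69.1 = 66.233%
Difference = 66.233 − 69.2545 = -3.0215 pp.

-3.0 percentage points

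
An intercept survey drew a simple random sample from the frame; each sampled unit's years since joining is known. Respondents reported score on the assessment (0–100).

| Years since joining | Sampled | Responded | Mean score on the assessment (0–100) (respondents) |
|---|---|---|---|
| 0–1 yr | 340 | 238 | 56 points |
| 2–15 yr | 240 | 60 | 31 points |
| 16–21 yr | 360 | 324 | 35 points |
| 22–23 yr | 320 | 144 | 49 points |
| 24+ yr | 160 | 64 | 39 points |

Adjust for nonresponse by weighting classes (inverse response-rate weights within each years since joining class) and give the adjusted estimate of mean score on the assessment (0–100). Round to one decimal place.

43.0

Class response rates: 0–1 yr 238/340 = 70%, 2–15 yr 60/240 = 25%, 16–21 yr 324/360 = 90%, 22–23 yr 144/320 = 45%, 24+ yr 64/160 = 40%.
Weighting each respondent by the inverse class response rate inflates each class back to its sampled size, so the class weight is n_sampled:
  0–1 yr: 340 × 56 = 19,040
  2–15 yr: 240 × 31 = 7440
  16–21 yr: 360 × 35 = 12,600
  22–23 yr: 320 × 49 = 15,680
  24+ yr: 160 × 39 = 6240
Adjusted estimate = 61,000 / 1,420 = 42.9577 → 43.0.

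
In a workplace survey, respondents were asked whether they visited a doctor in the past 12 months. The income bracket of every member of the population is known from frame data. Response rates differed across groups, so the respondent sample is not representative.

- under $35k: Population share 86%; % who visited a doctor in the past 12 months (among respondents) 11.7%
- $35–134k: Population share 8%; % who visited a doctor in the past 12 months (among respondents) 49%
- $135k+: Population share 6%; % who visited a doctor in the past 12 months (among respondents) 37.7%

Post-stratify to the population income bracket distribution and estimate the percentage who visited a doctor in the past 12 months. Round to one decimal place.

16.2%

Each cell contributes population-share × respondent value:
  under $35k: 0.86 × 11.7 = 10.062
  $35–134k: 0.08 × 49 = 3.92
  $135k+: 0.06 × 37.7 = 2.262
Post-stratified estimate = 16.244 → 16.2%.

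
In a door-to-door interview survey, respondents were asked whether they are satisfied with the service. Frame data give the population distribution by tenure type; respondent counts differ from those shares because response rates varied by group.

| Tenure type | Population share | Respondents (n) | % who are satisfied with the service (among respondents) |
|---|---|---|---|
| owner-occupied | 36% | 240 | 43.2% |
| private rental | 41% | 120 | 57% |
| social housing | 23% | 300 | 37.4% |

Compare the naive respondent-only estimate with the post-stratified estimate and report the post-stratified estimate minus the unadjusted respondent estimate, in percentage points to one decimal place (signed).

Without adjustment, the pooled respondent share is:
  (240/660)×43.2 + (120/660)×57 + (300/660)×37.4 = 43.0727%
Post-stratified estimate weights by population shares:
  0.36×43.2 + 0.41×57 + 0.23×37.4 = 47.524%
Difference = 47.524 − 43.0727 = 4.4513 pp.

+4.5 percentage points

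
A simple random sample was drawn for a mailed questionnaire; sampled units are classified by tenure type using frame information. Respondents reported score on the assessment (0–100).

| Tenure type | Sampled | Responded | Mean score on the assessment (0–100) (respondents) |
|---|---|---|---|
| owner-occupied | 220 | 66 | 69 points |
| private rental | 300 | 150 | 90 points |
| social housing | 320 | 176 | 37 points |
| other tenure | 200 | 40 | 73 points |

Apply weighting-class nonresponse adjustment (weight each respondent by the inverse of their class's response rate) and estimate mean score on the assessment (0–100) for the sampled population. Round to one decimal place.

66.0

Response rates by class: owner-occupied 66/220 = 30%, private rental 150/300 = 50%, social housing 176/320 = 55%, other tenure 40/200 = 20%.
Each respondent's weight = sampled/responded in their class; summing within a class gives n_sampled, so:
  owner-occupied: 220 × 69 = 15,180
  private rental: 300 × 90 = 27,000
  social housing: 320 × 37 = 11,840
  other tenure: 200 × 73 = 14,600
Adjusted estimate = 68,620 / 1,040 = 65.9808 → 66.0.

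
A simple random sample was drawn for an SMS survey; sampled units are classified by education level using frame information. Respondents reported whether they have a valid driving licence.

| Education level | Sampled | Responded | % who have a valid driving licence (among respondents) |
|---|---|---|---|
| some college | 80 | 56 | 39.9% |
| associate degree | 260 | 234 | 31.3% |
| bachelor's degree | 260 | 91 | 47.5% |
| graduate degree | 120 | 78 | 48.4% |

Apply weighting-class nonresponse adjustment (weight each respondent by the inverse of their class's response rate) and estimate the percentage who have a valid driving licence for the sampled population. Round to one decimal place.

41.0%

Response rates by class: some college 56/80 = 70%, associate degree 234/260 = 90%, bachelor's degree 91/260 = 35%, graduate degree 78/120 = 65%.
Inverse-response-rate weighting restores each class to its sampled count, so class totals weight by n_sampled:
  some college: 80 × 39.9 = 3192
  associate degree: 260 × 31.3 = 8138
  bachelor's degree: 260 × 47.5 = 12,350
  graduate degree: 120 × 48.4 = 5808
Adjusted estimate = 29,488 / 720 = 40.9556 → 41.0%.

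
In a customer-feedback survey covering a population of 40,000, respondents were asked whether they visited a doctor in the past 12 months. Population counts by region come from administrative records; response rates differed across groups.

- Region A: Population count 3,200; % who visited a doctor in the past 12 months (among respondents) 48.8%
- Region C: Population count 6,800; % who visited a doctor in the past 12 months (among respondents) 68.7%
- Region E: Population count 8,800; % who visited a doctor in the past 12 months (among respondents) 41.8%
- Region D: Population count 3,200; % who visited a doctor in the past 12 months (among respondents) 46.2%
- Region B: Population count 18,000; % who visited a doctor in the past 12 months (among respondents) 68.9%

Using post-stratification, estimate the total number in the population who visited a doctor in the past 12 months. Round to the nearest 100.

Apply each group's respondent rate to its population count:
  Region A: 3,200 × 48.8% = 1561.6
  Region C: 6,800 × 68.7% = 4671.6
  Region E: 8,800 × 41.8% = 3678.4
  Region D: 3,200 × 46.2% = 1478.4
  Region B: 18,000 × 68.9% = 12,402
Estimated total = 23,792 → 23,800.

23,800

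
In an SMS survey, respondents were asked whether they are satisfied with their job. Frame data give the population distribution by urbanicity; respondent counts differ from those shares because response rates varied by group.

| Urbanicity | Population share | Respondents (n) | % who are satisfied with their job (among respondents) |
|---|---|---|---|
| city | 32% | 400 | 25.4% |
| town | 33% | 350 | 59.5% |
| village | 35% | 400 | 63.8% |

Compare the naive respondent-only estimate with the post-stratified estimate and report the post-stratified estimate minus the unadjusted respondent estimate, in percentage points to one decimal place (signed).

+1.0 percentage points

Unadjusted (pooled respondent) estimate weights by respondent counts:
  (400/1150)×25.4 + (350/1150)×59.5 + (400/1150)×63.8 = 49.1348%
Reweighting by population urbanicity shares:
  0.32×25.4 + 0.33×59.5 + 0.35×63.8 = 50.093%
Difference = 50.093 − 49.1348 = 0.9582 pp.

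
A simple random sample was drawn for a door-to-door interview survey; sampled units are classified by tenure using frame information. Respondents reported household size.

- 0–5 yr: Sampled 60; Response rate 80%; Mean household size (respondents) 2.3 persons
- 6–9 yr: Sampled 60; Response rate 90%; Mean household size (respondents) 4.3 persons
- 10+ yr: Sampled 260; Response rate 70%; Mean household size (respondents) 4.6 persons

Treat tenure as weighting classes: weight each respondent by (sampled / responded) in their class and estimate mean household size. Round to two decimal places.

4.19

Weighting each respondent by the inverse class response rate inflates each class back to its sampled size, so the class weight is n_sampled:
  0–5 yr: 60 × 2.3 = 138
  6–9 yr: 60 × 4.3 = 258
  10+ yr: 260 × 4.6 = 1196
Adjusted estimate = 1592 / 380 = 4.18947 → 4.19.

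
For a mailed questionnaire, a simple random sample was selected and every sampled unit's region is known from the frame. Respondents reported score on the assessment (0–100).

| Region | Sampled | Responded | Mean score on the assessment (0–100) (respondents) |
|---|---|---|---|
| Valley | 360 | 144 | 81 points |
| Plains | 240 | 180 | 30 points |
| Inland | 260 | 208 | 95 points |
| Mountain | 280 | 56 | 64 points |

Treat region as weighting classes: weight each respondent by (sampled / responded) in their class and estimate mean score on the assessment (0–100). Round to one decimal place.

69.3

Class response rates: Valley 144/360 = 40%, Plains 180/240 = 75%, Inland 208/260 = 80%, Mountain 56/280 = 20%.
With weight = n_sampled/n_responded per class, the weighted class total is n_sampled:
  Valley: 360 × 81 = 29,160
  Plains: 240 × 30 = 7200
  Inland: 260 × 95 = 24,700
  Mountain: 280 × 64 = 17,920
Adjusted estimate = 78,980 / 1,140 = 69.2807 → 69.3.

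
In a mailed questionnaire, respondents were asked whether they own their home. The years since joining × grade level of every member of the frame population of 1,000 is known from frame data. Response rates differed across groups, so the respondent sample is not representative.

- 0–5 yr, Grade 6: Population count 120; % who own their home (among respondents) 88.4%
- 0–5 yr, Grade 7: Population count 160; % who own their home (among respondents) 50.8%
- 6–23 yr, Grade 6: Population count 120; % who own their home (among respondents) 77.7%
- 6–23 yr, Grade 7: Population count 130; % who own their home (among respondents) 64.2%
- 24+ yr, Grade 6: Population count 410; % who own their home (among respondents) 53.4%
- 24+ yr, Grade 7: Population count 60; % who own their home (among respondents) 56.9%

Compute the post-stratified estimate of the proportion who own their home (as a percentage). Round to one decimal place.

61.7%

Post-stratification weights by population share, not respondent share:
  0–5 yr, Grade 6: (120/1,000) × 88.4 = 10.608
  0–5 yr, Grade 7: (160/1,000) × 50.8 = 8.128
  6–23 yr, Grade 6: (120/1,000) × 77.7 = 9.324
  6–23 yr, Grade 7: (130/1,000) × 64.2 = 8.346
  24+ yr, Grade 6: (410/1,000) × 53.4 = 21.894
  24+ yr, Grade 7: (60/1,000) × 56.9 = 3.414
Post-stratified estimate = 61.714 → 61.7%.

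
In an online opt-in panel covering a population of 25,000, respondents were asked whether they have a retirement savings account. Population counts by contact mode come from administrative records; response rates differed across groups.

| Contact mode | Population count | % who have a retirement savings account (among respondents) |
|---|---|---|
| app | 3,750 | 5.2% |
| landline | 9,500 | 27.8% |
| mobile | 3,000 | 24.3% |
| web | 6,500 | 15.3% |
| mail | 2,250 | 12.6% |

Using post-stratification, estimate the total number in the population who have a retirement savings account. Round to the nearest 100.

4,800

Estimated count per cell = population count × respondent percentage:
  app: 3,750 × 5.2% = 195
  landline: 9,500 × 27.8% = 2641
  mobile: 3,000 × 24.3% = 729
  web: 6,500 × 15.3% = 994.5
  mail: 2,250 × 12.6% = 283.5
Estimated total = 4843 → 4,800.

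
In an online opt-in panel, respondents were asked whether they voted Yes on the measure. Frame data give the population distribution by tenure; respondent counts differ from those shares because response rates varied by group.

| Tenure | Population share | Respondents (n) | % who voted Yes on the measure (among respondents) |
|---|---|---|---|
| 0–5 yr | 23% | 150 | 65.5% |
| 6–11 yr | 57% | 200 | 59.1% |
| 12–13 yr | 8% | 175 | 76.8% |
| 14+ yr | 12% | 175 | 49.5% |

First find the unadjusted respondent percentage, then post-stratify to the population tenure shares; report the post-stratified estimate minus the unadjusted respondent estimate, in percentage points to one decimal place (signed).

Without adjustment, the pooled respondent share is:
  (150/700)×65.5 + (200/700)×59.1 + (175/700)×76.8 + (175/700)×49.5 = 62.4964%
Post-stratifying to population shares instead:
  0.23×65.5 + 0.57×59.1 + 0.08×76.8 + 0.12×49.5 = 60.836%
Difference = 60.836 − 62.4964 = -1.6604 pp.

-1.7 percentage points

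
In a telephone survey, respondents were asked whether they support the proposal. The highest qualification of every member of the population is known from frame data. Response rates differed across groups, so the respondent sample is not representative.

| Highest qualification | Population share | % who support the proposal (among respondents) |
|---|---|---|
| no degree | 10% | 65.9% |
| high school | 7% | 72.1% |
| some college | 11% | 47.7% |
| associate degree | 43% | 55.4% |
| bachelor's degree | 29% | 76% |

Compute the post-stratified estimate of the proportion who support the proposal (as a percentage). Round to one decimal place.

62.7%

Post-stratification weights by population share, not respondent share:
  no degree: 0.1 × 65.9 = 6.59
  high school: 0.07 × 72.1 = 5.047
  some college: 0.11 × 47.7 = 5.247
  associate degree: 0.43 × 55.4 = 23.822
  bachelor's degree: 0.29 × 76 = 22.04
Post-stratified estimate = 62.746 → 62.7%.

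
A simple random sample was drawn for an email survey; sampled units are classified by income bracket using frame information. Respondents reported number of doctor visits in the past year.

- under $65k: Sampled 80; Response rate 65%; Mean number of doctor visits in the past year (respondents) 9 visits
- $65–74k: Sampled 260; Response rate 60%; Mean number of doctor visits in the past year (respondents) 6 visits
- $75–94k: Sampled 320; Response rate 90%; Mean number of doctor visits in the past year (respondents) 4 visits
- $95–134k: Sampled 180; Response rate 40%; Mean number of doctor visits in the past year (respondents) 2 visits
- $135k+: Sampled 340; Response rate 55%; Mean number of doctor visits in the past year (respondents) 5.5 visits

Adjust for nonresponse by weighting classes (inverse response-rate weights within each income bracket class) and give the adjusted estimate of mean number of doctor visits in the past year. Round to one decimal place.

With weight = n_sampled/n_responded per class, the weighted class total is n_sampled:
  under $65k: 80 × 9 = 720
  $65–74k: 260 × 6 = 1560
  $75–94k: 320 × 4 = 1280
  $95–134k: 180 × 2 = 360
  $135k+: 340 × 5.5 = 1870
Adjusted estimate = 5790 / 1,180 = 4.90678 → 4.9.

4.9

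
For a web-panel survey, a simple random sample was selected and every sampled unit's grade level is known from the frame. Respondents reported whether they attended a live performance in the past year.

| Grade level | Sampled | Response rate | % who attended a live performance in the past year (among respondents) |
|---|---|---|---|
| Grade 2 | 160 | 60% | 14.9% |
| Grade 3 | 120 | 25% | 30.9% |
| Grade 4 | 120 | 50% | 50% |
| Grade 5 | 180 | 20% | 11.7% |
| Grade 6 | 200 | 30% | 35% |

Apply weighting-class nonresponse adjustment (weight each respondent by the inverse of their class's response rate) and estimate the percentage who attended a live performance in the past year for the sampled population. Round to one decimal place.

27.2%

Each respondent's weight = sampled/responded in their class; summing within a class gives n_sampled, so:
  Grade 2: 160 × 14.9 = 2384
  Grade 3: 120 × 30.9 = 3708
  Grade 4: 120 × 50 = 6000
  Grade 5: 180 × 11.7 = 2106
  Grade 6: 200 × 35 = 7000
Adjusted estimate = 21,198 / 780 = 27.1769 → 27.2%.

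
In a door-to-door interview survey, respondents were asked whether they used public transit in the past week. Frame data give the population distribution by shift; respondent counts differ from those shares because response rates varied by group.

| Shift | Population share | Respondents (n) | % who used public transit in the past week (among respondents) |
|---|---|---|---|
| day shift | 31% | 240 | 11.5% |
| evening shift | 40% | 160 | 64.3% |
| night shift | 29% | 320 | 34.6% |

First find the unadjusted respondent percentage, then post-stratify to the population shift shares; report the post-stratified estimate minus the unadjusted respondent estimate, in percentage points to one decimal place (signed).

+5.8 percentage points

Without adjustment, the pooled respondent share is:
  (240/720)×11.5 + (160/720)×64.3 + (320/720)×34.6 = 33.5%
Post-stratified estimate weights by population shares:
  0.31×11.5 + 0.4×64.3 + 0.29×34.6 = 39.319%
Difference = 39.319 − 33.5 = 5.819 pp.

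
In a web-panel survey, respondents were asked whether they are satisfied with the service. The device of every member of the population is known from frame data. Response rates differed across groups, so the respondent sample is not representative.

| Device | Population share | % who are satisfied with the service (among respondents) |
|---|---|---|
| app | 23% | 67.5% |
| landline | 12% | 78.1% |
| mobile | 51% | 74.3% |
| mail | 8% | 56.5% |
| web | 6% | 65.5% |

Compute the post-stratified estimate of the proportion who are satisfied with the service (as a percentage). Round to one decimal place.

71.2%

Weight each group's respondent value by its population share:
  app: 0.23 × 67.5 = 15.525
  landline: 0.12 × 78.1 = 9.372
  mobile: 0.51 × 74.3 = 37.893
  mail: 0.08 × 56.5 = 4.52
  web: 0.06 × 65.5 = 3.93
Post-stratified estimate = 71.24 → 71.2%.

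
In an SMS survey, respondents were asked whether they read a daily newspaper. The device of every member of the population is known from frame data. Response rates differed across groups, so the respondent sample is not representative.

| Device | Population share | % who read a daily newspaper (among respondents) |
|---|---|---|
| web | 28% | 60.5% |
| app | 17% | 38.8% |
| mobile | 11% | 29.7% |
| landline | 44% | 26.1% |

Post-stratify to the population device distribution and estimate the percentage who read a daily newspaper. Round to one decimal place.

Weight each group's respondent value by its population share:
  web: 0.28 × 60.5 = 16.94
  app: 0.17 × 38.8 = 6.596
  mobile: 0.11 × 29.7 = 3.267
  landline: 0.44 × 26.1 = 11.484
Post-stratified estimate = 38.287 → 38.3%.

38.3%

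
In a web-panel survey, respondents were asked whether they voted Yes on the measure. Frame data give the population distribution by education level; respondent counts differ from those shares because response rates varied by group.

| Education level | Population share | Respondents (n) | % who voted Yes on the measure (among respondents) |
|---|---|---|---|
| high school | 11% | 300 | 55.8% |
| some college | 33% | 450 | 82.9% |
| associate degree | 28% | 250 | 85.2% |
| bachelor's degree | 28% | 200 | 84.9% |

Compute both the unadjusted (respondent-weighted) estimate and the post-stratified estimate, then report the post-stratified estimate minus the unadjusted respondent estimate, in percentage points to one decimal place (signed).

Naive respondent-only estimate (weights = respondent counts):
  (300/1200)×55.8 + (450/1200)×82.9 + (250/1200)×85.2 + (200/1200)×84.9 = 76.9375%
Reweighting by population education level shares:
  0.11×55.8 + 0.33×82.9 + 0.28×85.2 + 0.28×84.9 = 81.123%
Difference = 81.123 − 76.9375 = 4.1855 pp.

+4.2 percentage points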